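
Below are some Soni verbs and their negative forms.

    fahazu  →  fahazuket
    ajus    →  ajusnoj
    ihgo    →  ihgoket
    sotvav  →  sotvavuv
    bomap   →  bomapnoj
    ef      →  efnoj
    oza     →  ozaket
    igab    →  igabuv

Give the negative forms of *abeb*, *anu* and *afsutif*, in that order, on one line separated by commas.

abebuv, anuket, afsutifnoj

Looking at the final sound of each stem: -noj when the stem ends in a voiceless consonant (*ajus*, *bomap*, *ef*); -uv when the stem ends in a voiced consonant (*sotvav*, *igab*); -ket when the stem ends in a vowel (*fahazu*, *ihgo*, *oza*).
Since the final sound of *abeb* is /b/ (a voiced consonant), it takes -uv, giving *abebuv*.
The final sound of *anu* is /u/, which is a vowel, so the suffix is -ket, giving *anuket*.
*afsutif*: final sound = /f/, a voiceless consonant → -noj → *afsutifnoj*.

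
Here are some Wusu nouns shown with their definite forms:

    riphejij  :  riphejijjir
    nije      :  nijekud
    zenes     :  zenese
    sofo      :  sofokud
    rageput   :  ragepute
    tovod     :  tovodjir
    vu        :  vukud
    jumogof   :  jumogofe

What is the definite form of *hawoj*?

hawojjir

Looking at the final sound of each stem: -e when the stem ends in a voiceless consonant (*zenes*, *rageput*, *jumogof*); -jir when the stem ends in a voiced consonant (*riphejij*, *tovod*); -kud when the stem ends in a vowel (*nije*, *sofo*, *vu*).
Since the final sound of *hawoj* is /j/ (a voiced consonant), it takes -jir, giving *hawojjir*.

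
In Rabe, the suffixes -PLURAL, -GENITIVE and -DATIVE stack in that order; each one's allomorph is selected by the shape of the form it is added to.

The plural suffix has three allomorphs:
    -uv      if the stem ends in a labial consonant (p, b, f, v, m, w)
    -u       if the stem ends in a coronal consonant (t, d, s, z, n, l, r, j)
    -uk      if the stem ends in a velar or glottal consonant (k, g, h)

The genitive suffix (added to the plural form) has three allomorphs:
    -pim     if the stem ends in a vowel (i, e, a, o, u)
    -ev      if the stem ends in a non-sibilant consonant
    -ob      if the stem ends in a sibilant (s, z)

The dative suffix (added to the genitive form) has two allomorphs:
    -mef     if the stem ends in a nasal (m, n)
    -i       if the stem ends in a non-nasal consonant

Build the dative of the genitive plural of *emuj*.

Since the final consonant of *emuj* is /j/ (coronal), it takes -u, giving *emuju*.
Since the final sound of the plural form *emuju* is /u/ (a vowel), it takes -pim, giving *emujupim*.
Since the final consonant of the genitive form *emujupim* is /m/ (a nasal), it takes -mef, giving *emujupimmef*.

emujupimmef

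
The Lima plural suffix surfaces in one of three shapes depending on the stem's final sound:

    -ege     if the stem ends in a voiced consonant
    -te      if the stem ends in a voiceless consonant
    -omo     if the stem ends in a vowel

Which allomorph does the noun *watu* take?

-omo

*watu* — final sound /u/ (a vowel) → -omo.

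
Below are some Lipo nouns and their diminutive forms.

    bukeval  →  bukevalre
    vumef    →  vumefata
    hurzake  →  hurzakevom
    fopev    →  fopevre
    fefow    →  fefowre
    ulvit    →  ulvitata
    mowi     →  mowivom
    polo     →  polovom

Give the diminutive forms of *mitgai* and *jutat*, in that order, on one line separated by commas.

mitgaivom, jutatata

The suffix is conditioned by the final sound: -ata when the stem ends in a voiceless consonant (*vumef*, *ulvit*); -re when the stem ends in a voiced consonant (*bukeval*, *fopev*, *fefow*); -vom when the stem ends in a vowel (*hurzake*, *mowi*, *polo*).
*mitgai*: final sound = /i/, a vowel → -vom → *mitgaivom*.
The final sound of *jutat* is /t/, which is a voiceless consonant, so the suffix is -ata, giving *jutatata*.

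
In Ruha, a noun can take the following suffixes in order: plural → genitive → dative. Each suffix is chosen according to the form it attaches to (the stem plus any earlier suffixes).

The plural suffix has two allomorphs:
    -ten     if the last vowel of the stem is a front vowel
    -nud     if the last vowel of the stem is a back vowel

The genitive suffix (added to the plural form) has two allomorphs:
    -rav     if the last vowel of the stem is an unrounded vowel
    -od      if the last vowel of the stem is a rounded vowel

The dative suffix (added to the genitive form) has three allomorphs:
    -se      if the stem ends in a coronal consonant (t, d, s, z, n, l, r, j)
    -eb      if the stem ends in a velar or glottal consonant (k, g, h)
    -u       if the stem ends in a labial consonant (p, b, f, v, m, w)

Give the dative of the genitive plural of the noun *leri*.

*leri*: last vowel = /i/, a front vowel → -ten → *leriten*.
Since the last vowel of the plural form *leriten* is /e/ (an unrounded vowel), it takes -rav, giving *leritenrav*.
Since the final consonant of the genitive form *leritenrav* is /v/ (labial), it takes -u, giving *leritenravu*.

leritenravu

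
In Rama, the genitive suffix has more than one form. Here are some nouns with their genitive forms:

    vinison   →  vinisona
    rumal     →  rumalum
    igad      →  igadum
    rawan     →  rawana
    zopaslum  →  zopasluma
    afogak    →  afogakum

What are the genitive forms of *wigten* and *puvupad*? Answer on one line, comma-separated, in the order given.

Looking at the final consonant of each stem: -a when the stem ends in a nasal (*vinison*, *rawan*, *zopaslum*); -um when the stem ends in a non-nasal consonant (*rumal*, *igad*, *afogak*).
*wigten*: final consonant = /n/, a nasal → -a → *wigtena*.
The final consonant of *puvupad* is /d/, which is non-nasal, so the suffix is -um, giving *puvupadum*.

wigtena, puvupadum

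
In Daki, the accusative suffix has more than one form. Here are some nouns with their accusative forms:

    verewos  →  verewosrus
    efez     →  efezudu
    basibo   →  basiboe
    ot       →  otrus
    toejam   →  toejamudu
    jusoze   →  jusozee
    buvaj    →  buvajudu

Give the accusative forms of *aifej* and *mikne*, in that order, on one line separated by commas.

The suffix is conditioned by the final sound: -rus when the stem ends in a voiceless consonant (*verewos*, *ot*); -udu when the stem ends in a voiced consonant (*efez*, *toejam*, *buvaj*); -e when the stem ends in a vowel (*basibo*, *jusoze*).
*aifej*: final sound = /j/, a voiced consonant → -udu → *aifejudu*.
*mikne*: final sound = /e/, a vowel → -e → *miknee*.

aifejudu, miknee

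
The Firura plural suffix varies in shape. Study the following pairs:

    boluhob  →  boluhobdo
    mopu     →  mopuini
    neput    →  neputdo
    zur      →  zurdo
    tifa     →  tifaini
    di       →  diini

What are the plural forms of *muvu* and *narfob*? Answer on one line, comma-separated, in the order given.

The suffix is conditioned by the final sound: -do when the stem ends in a consonant (*boluhob*, *neput*, *zur*); -ini when the stem ends in a vowel (*mopu*, *tifa*, *di*).
*muvu* — final sound /u/ (a vowel) → -ini → *muvuini*.
*narfob* — final sound /b/ (a consonant) → -do → *narfobdo*.

muvuini, narfobdo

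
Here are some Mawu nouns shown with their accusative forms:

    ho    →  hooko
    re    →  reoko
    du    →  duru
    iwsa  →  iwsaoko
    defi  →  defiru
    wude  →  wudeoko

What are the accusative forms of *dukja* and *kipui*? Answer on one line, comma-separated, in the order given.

dukjaoko, kipuiru

The suffix is conditioned by the last vowel: -ru when the last vowel of the stem is a high vowel (*du*, *defi*); -oko when the last vowel of the stem is a non-high vowel (*ho*, *re*, *iwsa*, *wude*).
Since the last vowel of *dukja* is /a/ (a non-high vowel), it takes -oko, giving *dukjaoko*.
The last vowel of *kipui* is /i/, which is a high vowel, so the suffix is -ru, giving *kipuiru*.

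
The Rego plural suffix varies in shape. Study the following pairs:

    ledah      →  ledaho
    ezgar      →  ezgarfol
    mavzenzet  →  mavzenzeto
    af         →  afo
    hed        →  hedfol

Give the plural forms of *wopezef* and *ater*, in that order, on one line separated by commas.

wopezefo, aterfol

The suffix is conditioned by the final consonant: -o when the stem ends in a voiceless consonant (*ledah*, *mavzenzet*, *af*); -fol when the stem ends in a voiced consonant (*ezgar*, *hed*).
*wopezef*: final consonant = /f/, voiceless → -o → *wopezefo*.
Since the final consonant of *ater* is /r/ (voiced), it takes -fol, giving *aterfol*.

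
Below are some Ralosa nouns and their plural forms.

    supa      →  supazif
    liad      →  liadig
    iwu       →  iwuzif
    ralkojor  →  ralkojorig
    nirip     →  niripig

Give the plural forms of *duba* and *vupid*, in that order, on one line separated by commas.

dubazif, vupidig

Looking at the final sound of each stem: -ig when the stem ends in a consonant (*liad*, *ralkojor*, *nirip*); -zif when the stem ends in a vowel (*supa*, *iwu*).
Since the final sound of *duba* is /a/ (a vowel), it takes -zif, giving *dubazif*.
The final sound of *vupid* is /d/, which is a consonant, so the suffix is -ig, giving *vupidig*.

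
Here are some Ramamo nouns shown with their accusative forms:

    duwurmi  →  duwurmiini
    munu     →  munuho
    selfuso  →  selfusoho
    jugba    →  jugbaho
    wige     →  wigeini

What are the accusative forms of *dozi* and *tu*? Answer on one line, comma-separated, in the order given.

doziini, tuho

The suffix is conditioned by the last vowel: -ini when the last vowel of the stem is a front vowel (*duwurmi*, *wige*); -ho when the last vowel of the stem is a back vowel (*munu*, *selfuso*, *jugba*).
Since the last vowel of *dozi* is /i/ (a front vowel), it takes -ini, giving *doziini*.
*tu*: last vowel = /u/, a back vowel → -ho → *tuho*.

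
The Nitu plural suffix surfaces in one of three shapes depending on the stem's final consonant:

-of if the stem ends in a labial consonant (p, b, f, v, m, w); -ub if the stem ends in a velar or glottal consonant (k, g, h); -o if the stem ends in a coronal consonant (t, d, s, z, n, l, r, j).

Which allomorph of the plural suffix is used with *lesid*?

-o

*lesid* — final consonant /d/ (coronal) → -o.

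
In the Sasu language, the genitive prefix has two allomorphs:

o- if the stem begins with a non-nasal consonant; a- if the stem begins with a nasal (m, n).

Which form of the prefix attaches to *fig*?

The first consonant of *fig* is /f/, which is non-nasal, so the prefix is o-.

o-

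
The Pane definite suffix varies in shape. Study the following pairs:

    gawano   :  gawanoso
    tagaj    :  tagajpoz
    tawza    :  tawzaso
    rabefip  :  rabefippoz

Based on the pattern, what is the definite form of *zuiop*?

The alternation tracks the final sound of the stem — -poz when the stem ends in a consonant (*tagaj*, *rabefip*); -so when the stem ends in a vowel (*gawano*, *tawza*).
Since the final sound of *zuiop* is /p/ (a consonant), it takes -poz, giving *zuioppoz*.

zuioppoz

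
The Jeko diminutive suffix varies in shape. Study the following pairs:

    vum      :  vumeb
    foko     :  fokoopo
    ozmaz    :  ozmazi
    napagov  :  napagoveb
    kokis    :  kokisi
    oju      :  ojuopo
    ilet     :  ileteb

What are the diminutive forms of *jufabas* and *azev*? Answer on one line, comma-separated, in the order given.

The alternation tracks the final sound of the stem — -i when the stem ends in a sibilant (*ozmaz*, *kokis*); -eb when the stem ends in a non-sibilant consonant (*vum*, *napagov*, *ilet*); -opo when the stem ends in a vowel (*foko*, *oju*).
Since the final sound of *jufabas* is /s/ (a sibilant), it takes -i, giving *jufabasi*.
*azev*: final sound = /v/, a non-sibilant consonant → -eb → *azeveb*.

jufabasi, azeveb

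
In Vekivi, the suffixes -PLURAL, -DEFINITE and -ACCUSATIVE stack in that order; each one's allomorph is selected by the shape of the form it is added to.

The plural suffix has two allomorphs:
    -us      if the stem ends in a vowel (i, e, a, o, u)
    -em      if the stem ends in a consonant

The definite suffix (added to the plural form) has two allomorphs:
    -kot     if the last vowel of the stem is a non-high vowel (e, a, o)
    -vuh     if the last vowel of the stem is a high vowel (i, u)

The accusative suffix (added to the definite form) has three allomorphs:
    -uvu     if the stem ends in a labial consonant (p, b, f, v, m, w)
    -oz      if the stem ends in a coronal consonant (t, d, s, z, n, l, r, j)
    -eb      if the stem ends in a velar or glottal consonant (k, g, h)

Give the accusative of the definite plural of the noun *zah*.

*zah* — final sound /h/ (a consonant) → -em → *zahem*.
The plural form *zahem*: last vowel = /e/, a non-high vowel → -kot → *zahemkot*.
The definite form *zahemkot* — final consonant /t/ (coronal) → -oz → *zahemkotoz*.

zahemkotoz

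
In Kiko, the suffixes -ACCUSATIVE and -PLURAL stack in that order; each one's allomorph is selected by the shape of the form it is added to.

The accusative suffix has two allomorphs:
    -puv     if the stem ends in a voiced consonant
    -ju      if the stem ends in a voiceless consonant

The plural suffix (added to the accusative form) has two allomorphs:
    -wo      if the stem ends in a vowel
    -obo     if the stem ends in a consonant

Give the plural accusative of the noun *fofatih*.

fofatihjuwo

Since the final consonant of *fofatih* is /h/ (voiceless), it takes -ju, giving *fofatihju*.
The final sound of the accusative form *fofatihju* is /u/, which is a vowel, so the plural suffix is -wo, giving *fofatihjuwo*.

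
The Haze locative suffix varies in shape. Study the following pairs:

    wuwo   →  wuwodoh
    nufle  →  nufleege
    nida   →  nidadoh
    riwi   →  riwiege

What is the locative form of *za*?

zadoh

Looking at the last vowel of each stem: -ege when the last vowel of the stem is a front vowel (*nufle*, *riwi*); -doh when the last vowel of the stem is a back vowel (*wuwo*, *nida*).
*za*: last vowel = /a/, a back vowel → -doh → *zadoh*.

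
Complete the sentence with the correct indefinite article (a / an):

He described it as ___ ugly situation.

an

The indefinite article is chosen by the initial *sound* of the following word, not its spelling.
*ugly* begins with the sound /ʌ/ (u pronounced /ʌ/) — a vowel sound.
So the article is *an*: He described it as an ugly situation.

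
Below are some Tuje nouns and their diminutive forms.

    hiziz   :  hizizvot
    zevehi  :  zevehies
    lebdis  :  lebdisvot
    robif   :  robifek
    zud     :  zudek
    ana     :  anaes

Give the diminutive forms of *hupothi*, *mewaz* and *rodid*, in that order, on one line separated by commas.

hupothies, mewazvot, rodidek

The suffix is conditioned by the final sound: -vot when the stem ends in a sibilant (*hiziz*, *lebdis*); -ek when the stem ends in a non-sibilant consonant (*robif*, *zud*); -es when the stem ends in a vowel (*zevehi*, *ana*).
Since the final sound of *hupothi* is /i/ (a vowel), it takes -es, giving *hupothies*.
The final sound of *mewaz* is /z/, which is a sibilant, so the suffix is -vot, giving *mewazvot*.
Since the final sound of *rodid* is /d/ (a non-sibilant consonant), it takes -ek, giving *rodidek*.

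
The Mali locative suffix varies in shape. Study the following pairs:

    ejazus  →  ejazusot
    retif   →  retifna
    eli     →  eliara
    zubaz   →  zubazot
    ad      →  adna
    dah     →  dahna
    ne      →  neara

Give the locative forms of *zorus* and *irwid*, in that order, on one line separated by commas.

zorusot, irwidna

The pattern is sibilance of the final sound: -ot when the stem ends in a sibilant (*ejazus*, *zubaz*); -na when the stem ends in a non-sibilant consonant (*retif*, *ad*, *dah*); -ara when the stem ends in a vowel (*eli*, *ne*).
Since the final sound of *zorus* is /s/ (a sibilant), it takes -ot, giving *zorusot*.
*irwid*: final sound = /d/, a non-sibilant consonant → -na → *irwidna*.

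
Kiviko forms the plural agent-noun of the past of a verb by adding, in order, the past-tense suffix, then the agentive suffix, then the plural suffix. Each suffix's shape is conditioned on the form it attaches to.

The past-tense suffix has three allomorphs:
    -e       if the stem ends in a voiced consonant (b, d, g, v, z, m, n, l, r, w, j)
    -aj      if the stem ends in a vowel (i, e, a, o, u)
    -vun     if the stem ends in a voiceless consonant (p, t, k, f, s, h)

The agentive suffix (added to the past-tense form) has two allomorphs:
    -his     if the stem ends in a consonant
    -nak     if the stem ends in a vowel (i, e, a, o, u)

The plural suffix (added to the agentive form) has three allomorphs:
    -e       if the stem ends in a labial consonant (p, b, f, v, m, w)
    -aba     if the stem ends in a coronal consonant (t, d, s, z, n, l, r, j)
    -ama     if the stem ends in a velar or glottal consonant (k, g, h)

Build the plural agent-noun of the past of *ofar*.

The final sound of *ofar* is /r/, which is a voiced consonant, so the past-tense suffix is -e, giving *ofare*.
Since the final sound of the past-tense form *ofare* is /e/ (a vowel), it takes -nak, giving *ofarenak*.
The agentive form *ofarenak*: final consonant = /k/, velar/glottal → -ama → *ofarenakama*.

ofarenakama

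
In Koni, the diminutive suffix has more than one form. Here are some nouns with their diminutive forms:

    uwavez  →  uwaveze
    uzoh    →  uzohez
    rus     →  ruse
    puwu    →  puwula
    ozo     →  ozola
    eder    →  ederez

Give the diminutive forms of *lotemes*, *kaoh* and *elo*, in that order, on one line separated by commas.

The pattern is sibilance of the final sound: -e when the stem ends in a sibilant (*uwavez*, *rus*); -ez when the stem ends in a non-sibilant consonant (*uzoh*, *eder*); -la when the stem ends in a vowel (*puwu*, *ozo*).
*lotemes* — final sound /s/ (a sibilant) → -e → *lotemese*.
Since the final sound of *kaoh* is /h/ (a non-sibilant consonant), it takes -ez, giving *kaohez*.
*elo* — final sound /o/ (a vowel) → -la → *elola*.

lotemese, kaohez, elola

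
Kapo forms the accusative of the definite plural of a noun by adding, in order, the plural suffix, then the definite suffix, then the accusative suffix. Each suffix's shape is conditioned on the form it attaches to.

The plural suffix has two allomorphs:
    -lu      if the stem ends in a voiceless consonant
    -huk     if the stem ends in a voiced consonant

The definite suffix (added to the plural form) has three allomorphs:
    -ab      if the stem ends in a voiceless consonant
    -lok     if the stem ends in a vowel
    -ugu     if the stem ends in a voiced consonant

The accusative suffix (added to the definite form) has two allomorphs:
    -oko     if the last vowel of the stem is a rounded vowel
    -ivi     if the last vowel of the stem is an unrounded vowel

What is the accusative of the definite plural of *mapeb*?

*mapeb* — final consonant /b/ (voiced) → -huk → *mapebhuk*.
The plural form *mapebhuk*: final sound = /k/, a voiceless consonant → -ab → *mapebhukab*.
The definite form *mapebhukab* — last vowel /a/ (an unrounded vowel) → -ivi → *mapebhukabivi*.

mapebhukabivi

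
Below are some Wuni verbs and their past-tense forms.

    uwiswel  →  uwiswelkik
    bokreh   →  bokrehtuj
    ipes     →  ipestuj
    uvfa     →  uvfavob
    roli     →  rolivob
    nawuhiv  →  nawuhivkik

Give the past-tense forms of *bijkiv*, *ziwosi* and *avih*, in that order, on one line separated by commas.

bijkivkik, ziwosivob, avihtuj

The alternation tracks the final sound of the stem — -tuj when the stem ends in a voiceless consonant (*bokreh*, *ipes*); -kik when the stem ends in a voiced consonant (*uwiswel*, *nawuhiv*); -vob when the stem ends in a vowel (*uvfa*, *roli*).
*bijkiv*: final sound = /v/, a voiced consonant → -kik → *bijkivkik*.
*ziwosi*: final sound = /i/, a vowel → -vob → *ziwosivob*.
*avih* — final sound /h/ (a voiceless consonant) → -tuj → *avihtuj*.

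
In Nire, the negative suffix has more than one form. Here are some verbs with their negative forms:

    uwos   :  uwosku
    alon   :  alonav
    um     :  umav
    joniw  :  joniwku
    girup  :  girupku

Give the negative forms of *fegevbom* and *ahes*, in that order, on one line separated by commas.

The alternation tracks the final consonant of the stem — -av when the stem ends in a nasal (*alon*, *um*); -ku when the stem ends in a non-nasal consonant (*uwos*, *joniw*, *girup*).
*fegevbom*: final consonant = /m/, a nasal → -av → *fegevbomav*.
The final consonant of *ahes* is /s/, which is non-nasal, so the suffix is -ku, giving *ahesku*.

fegevbomav, ahesku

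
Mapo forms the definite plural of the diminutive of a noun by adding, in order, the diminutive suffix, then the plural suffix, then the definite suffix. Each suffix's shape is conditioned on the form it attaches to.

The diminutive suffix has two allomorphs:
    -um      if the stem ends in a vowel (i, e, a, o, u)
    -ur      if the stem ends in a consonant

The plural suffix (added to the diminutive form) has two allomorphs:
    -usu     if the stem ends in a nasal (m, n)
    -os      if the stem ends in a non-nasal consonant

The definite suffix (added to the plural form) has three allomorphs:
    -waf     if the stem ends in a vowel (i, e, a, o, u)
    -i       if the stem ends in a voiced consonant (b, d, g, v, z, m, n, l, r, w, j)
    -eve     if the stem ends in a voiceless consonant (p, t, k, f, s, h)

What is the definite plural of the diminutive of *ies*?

*ies* — final sound /s/ (a consonant) → -ur → *iesur*.
The final consonant of the diminutive form *iesur* is /r/, which is non-nasal, so the plural suffix is -os, giving *iesuros*.
Since the final sound of the plural form *iesuros* is /s/ (a voiceless consonant), it takes -eve, giving *iesuroseve*.

iesuroseve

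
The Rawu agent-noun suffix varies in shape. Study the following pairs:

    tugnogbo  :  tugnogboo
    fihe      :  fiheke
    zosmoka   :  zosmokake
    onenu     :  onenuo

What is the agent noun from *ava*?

avake

The alternation tracks the last vowel of the stem — -o when the last vowel of the stem is a rounded vowel (*tugnogbo*, *onenu*); -ke when the last vowel of the stem is an unrounded vowel (*fihe*, *zosmoka*).
The last vowel of *ava* is /a/, which is an unrounded vowel, so the suffix is -ke, giving *avake*.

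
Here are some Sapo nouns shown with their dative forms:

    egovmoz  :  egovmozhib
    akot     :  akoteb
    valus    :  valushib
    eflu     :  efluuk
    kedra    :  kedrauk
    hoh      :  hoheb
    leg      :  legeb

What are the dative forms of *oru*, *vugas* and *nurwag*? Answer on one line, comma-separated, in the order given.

The alternation tracks the final sound of the stem — -hib when the stem ends in a sibilant (*egovmoz*, *valus*); -eb when the stem ends in a non-sibilant consonant (*akot*, *hoh*, *leg*); -uk when the stem ends in a vowel (*eflu*, *kedra*).
*oru* — final sound /u/ (a vowel) → -uk → *oruuk*.
*vugas* — final sound /s/ (a sibilant) → -hib → *vugashib*.
*nurwag* — final sound /g/ (a non-sibilant consonant) → -eb → *nurwageb*.

oruuk, vugashib, nurwageb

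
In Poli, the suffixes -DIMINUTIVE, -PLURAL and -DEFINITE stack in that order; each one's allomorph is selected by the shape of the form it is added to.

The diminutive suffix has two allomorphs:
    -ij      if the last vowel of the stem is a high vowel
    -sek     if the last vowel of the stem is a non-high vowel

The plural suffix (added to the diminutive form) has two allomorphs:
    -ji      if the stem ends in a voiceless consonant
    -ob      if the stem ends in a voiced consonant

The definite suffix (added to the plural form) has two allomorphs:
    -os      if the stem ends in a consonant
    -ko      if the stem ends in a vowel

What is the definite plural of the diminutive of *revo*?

revosekjiko

Since the last vowel of *revo* is /o/ (a non-high vowel), it takes -sek, giving *revosek*.
The diminutive form *revosek*: final consonant = /k/, voiceless → -ji → *revosekji*.
The plural form *revosekji*: final sound = /i/, a vowel → -ko → *revosekjiko*.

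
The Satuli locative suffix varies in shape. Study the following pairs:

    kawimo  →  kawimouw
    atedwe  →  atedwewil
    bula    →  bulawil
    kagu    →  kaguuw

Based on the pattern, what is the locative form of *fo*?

The suffix is conditioned by the last vowel: -uw when the last vowel of the stem is a rounded vowel (*kawimo*, *kagu*); -wil when the last vowel of the stem is an unrounded vowel (*atedwe*, *bula*).
*fo* — last vowel /o/ (a rounded vowel) → -uw → *fouw*.

fouw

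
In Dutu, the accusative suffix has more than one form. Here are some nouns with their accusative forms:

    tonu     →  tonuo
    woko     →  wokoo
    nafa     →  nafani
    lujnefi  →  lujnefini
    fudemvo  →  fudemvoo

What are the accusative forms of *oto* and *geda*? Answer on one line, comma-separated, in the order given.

Looking at the last vowel of each stem: -o when the last vowel of the stem is a rounded vowel (*tonu*, *woko*, *fudemvo*); -ni when the last vowel of the stem is an unrounded vowel (*nafa*, *lujnefi*).
Since the last vowel of *oto* is /o/ (a rounded vowel), it takes -o, giving *otoo*.
*geda*: last vowel = /a/, an unrounded vowel → -ni → *gedani*.

otoo, gedani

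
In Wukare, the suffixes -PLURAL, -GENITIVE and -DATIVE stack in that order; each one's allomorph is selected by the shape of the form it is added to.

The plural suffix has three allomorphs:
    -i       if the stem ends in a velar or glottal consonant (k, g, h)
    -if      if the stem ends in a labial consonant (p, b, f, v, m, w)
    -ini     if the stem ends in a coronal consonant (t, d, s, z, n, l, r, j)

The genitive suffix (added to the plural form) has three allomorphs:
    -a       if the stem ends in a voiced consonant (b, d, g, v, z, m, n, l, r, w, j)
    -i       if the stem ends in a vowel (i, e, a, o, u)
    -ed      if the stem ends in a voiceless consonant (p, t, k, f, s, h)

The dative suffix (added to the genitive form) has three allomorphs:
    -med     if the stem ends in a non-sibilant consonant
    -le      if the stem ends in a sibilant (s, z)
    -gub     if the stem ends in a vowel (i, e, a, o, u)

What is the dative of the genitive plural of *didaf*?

*didaf* — final consonant /f/ (labial) → -if → *didafif*.
The plural form *didafif*: final sound = /f/, a voiceless consonant → -ed → *didafifed*.
The genitive form *didafifed*: final sound = /d/, a non-sibilant consonant → -med → *didafifedmed*.

didafifedmed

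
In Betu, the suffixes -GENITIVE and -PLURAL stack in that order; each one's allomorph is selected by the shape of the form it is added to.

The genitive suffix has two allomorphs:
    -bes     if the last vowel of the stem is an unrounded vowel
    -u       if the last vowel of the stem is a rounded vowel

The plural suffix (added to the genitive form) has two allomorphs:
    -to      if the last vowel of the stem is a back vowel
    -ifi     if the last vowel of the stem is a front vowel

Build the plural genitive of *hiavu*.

hiavuuto

*hiavu*: last vowel = /u/, a rounded vowel → -u → *hiavuu*.
Since the last vowel of the genitive form *hiavuu* is /u/ (a back vowel), it takes -to, giving *hiavuuto*.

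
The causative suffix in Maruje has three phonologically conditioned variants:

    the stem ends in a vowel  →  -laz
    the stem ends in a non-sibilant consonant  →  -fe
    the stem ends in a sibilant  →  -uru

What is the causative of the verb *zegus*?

zegusuru

*zegus* — final sound /s/ (a sibilant) → -uru → *zegusuru*.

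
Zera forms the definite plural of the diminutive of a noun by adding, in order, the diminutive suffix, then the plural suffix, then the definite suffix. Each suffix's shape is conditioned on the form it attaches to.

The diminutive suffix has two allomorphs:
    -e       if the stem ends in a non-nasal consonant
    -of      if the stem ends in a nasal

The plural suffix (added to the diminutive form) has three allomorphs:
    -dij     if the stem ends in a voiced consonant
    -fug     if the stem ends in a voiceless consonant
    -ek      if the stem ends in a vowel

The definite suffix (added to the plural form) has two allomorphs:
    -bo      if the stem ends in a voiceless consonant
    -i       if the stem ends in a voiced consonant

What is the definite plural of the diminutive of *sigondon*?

The final consonant of *sigondon* is /n/, which is a nasal, so the diminutive suffix is -of, giving *sigondonof*.
The diminutive form *sigondonof*: final sound = /f/, a voiceless consonant → -fug → *sigondonoffug*.
The plural form *sigondonoffug* — final consonant /g/ (voiced) → -i → *sigondonoffugi*.

sigondonoffugi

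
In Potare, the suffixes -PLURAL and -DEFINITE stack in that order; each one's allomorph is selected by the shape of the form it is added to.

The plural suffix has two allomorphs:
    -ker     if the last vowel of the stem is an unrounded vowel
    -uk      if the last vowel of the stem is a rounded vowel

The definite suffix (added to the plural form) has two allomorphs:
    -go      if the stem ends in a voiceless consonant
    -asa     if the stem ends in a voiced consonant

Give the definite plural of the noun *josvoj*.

josvojukgo

*josvoj*: last vowel = /o/, a rounded vowel → -uk → *josvojuk*.
The plural form *josvojuk* — final consonant /k/ (voiceless) → -go → *josvojukgo*.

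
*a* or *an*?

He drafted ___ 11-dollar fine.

The indefinite article is chosen by the initial *sound* of the following word, not its spelling.
The number *11* is spoken "eleven", beginning with /ɪˈlɛvən/ — a vowel sound.
So the article is *an*: He drafted an 11-dollar fine.

an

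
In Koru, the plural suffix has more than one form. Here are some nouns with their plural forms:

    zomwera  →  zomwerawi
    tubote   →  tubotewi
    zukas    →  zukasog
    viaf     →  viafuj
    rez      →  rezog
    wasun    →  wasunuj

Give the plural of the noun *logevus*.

logevusog

Looking at the final sound of each stem: -og when the stem ends in a sibilant (*zukas*, *rez*); -uj when the stem ends in a non-sibilant consonant (*viaf*, *wasun*); -wi when the stem ends in a vowel (*zomwera*, *tubote*).
*logevus*: final sound = /s/, a sibilant → -og → *logevusog*.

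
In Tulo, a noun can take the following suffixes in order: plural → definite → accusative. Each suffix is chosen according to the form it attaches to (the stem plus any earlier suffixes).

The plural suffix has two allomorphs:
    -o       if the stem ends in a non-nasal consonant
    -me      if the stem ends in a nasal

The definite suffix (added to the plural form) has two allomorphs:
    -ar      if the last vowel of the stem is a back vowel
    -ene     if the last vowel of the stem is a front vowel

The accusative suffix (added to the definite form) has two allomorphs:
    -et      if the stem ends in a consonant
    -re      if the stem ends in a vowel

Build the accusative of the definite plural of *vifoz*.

The final consonant of *vifoz* is /z/, which is non-nasal, so the plural suffix is -o, giving *vifozo*.
Since the last vowel of the plural form *vifozo* is /o/ (a back vowel), it takes -ar, giving *vifozoar*.
Since the final sound of the definite form *vifozoar* is /r/ (a consonant), it takes -et, giving *vifozoaret*.

vifozoaret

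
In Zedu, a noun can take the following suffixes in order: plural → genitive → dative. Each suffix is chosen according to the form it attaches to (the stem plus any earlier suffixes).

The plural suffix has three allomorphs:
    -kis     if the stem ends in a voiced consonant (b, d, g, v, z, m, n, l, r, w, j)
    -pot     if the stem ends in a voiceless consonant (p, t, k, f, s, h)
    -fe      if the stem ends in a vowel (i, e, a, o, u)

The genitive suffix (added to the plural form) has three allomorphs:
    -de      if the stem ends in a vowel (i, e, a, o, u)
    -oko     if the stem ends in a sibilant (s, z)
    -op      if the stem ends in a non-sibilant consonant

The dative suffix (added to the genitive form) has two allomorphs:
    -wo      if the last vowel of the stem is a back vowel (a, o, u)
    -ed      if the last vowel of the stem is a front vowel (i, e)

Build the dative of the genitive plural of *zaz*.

zazkisokowo

*zaz*: final sound = /z/, a voiced consonant → -kis → *zazkis*.
The plural form *zazkis* — final sound /s/ (a sibilant) → -oko → *zazkisoko*.
The genitive form *zazkisoko* — last vowel /o/ (a back vowel) → -wo → *zazkisokowo*.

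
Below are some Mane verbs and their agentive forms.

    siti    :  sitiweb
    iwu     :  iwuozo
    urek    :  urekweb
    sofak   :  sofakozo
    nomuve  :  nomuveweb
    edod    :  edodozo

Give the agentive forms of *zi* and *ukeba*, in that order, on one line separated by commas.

The alternation tracks the last vowel of the stem — -web when the last vowel of the stem is a front vowel (*siti*, *urek*, *nomuve*); -ozo when the last vowel of the stem is a back vowel (*iwu*, *sofak*, *edod*).
*zi*: last vowel = /i/, a front vowel → -web → *ziweb*.
*ukeba* — last vowel /a/ (a back vowel) → -ozo → *ukebaozo*.

ziweb, ukebaozo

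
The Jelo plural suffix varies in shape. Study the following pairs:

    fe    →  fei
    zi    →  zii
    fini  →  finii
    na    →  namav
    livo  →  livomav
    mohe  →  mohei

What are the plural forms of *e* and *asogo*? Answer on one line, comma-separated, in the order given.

ei, asogomav

Looking at the last vowel of each stem: -i when the last vowel of the stem is a front vowel (*fe*, *zi*, *fini*, *mohe*); -mav when the last vowel of the stem is a back vowel (*na*, *livo*).
The last vowel of *e* is /e/, which is a front vowel, so the suffix is -i, giving *ei*.
*asogo*: last vowel = /o/, a back vowel → -mav → *asogomav*.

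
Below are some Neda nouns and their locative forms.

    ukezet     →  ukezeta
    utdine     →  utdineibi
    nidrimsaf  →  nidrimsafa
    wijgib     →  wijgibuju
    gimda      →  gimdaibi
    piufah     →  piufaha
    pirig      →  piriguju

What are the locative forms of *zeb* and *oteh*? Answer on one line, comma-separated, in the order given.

Looking at the final sound of each stem: -a when the stem ends in a voiceless consonant (*ukezet*, *nidrimsaf*, *piufah*); -uju when the stem ends in a voiced consonant (*wijgib*, *pirig*); -ibi when the stem ends in a vowel (*utdine*, *gimda*).
Since the final sound of *zeb* is /b/ (a voiced consonant), it takes -uju, giving *zebuju*.
*oteh*: final sound = /h/, a voiceless consonant → -a → *oteha*.

zebuju, oteha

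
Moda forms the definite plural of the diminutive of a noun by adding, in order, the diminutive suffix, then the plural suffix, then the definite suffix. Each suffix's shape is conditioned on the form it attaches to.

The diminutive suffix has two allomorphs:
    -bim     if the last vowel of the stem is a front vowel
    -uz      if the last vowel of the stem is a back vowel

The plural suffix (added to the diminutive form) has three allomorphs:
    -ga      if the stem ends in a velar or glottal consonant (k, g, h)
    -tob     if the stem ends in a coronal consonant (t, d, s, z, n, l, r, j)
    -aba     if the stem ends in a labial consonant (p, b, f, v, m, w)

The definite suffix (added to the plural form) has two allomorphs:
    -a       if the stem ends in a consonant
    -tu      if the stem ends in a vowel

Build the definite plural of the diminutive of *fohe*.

*fohe*: last vowel = /e/, a front vowel → -bim → *fohebim*.
Since the final consonant of the diminutive form *fohebim* is /m/ (labial), it takes -aba, giving *fohebimaba*.
The final sound of the plural form *fohebimaba* is /a/, which is a vowel, so the definite suffix is -tu, giving *fohebimabatu*.

fohebimabatu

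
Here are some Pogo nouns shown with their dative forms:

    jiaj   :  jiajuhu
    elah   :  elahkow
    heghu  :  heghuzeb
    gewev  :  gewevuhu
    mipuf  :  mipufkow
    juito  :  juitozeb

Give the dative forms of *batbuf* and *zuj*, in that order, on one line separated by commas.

batbufkow, zujuhu

The pattern is voicing of the final sound: -kow when the stem ends in a voiceless consonant (*elah*, *mipuf*); -uhu when the stem ends in a voiced consonant (*jiaj*, *gewev*); -zeb when the stem ends in a vowel (*heghu*, *juito*).
*batbuf* — final sound /f/ (a voiceless consonant) → -kow → *batbufkow*.
The final sound of *zuj* is /j/, which is a voiced consonant, so the suffix is -uhu, giving *zujuhu*.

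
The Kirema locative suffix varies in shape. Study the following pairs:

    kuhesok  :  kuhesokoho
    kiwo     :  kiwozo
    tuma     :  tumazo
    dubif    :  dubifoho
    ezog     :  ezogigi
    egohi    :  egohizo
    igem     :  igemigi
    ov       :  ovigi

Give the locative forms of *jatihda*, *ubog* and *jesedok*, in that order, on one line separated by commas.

The alternation tracks the final sound of the stem — -oho when the stem ends in a voiceless consonant (*kuhesok*, *dubif*); -igi when the stem ends in a voiced consonant (*ezog*, *igem*, *ov*); -zo when the stem ends in a vowel (*kiwo*, *tuma*, *egohi*).
*jatihda*: final sound = /a/, a vowel → -zo → *jatihdazo*.
The final sound of *ubog* is /g/, which is a voiced consonant, so the suffix is -igi, giving *ubogigi*.
*jesedok*: final sound = /k/, a voiceless consonant → -oho → *jesedokoho*.

jatihdazo, ubogigi, jesedokoho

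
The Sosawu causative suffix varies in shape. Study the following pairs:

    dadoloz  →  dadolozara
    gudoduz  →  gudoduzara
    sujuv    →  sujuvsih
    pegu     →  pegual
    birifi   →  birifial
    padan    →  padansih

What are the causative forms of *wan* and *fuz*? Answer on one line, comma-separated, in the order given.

wansih, fuzara

The suffix is conditioned by the final sound: -ara when the stem ends in a sibilant (*dadoloz*, *gudoduz*); -sih when the stem ends in a non-sibilant consonant (*sujuv*, *padan*); -al when the stem ends in a vowel (*pegu*, *birifi*).
Since the final sound of *wan* is /n/ (a non-sibilant consonant), it takes -sih, giving *wansih*.
The final sound of *fuz* is /z/, which is a sibilant, so the suffix is -ara, giving *fuzara*.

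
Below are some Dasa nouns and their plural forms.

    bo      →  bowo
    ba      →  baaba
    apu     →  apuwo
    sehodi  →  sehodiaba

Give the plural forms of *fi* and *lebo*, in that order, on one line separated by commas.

The pattern is rounding harmony: -wo when the last vowel of the stem is a rounded vowel (*bo*, *apu*); -aba when the last vowel of the stem is an unrounded vowel (*ba*, *sehodi*).
*fi*: last vowel = /i/, an unrounded vowel → -aba → *fiaba*.
*lebo*: last vowel = /o/, a rounded vowel → -wo → *lebowo*.

fiaba, lebowo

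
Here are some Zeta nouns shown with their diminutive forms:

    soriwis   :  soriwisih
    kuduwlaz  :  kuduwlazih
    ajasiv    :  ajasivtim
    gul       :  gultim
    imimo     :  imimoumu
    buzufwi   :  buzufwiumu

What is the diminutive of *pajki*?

The alternation tracks the final sound of the stem — -ih when the stem ends in a sibilant (*soriwis*, *kuduwlaz*); -tim when the stem ends in a non-sibilant consonant (*ajasiv*, *gul*); -umu when the stem ends in a vowel (*imimo*, *buzufwi*).
*pajki* — final sound /i/ (a vowel) → -umu → *pajkiumu*.

pajkiumu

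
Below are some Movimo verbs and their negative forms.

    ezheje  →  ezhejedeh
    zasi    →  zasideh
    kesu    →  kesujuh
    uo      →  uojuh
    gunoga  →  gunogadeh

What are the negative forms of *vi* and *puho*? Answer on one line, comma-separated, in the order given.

Looking at the last vowel of each stem: -juh when the last vowel of the stem is a rounded vowel (*kesu*, *uo*); -deh when the last vowel of the stem is an unrounded vowel (*ezheje*, *zasi*, *gunoga*).
Since the last vowel of *vi* is /i/ (an unrounded vowel), it takes -deh, giving *videh*.
*puho* — last vowel /o/ (a rounded vowel) → -juh → *puhojuh*.

videh, puhojuh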